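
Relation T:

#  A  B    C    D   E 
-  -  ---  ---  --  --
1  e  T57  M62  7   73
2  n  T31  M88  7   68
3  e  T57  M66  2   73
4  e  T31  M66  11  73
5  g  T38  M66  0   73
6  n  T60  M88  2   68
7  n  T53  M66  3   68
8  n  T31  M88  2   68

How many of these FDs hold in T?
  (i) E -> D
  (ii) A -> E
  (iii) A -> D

(i) E -> D: E=73: rows 1, 3, 4, 5 → D takes values {7, 2, 11, 0} — violation; E=68: rows 2, 6, 7, 8 → D takes values {7, 2, 3} — violation — fails.
(ii) A -> E: every LHS value maps to a single RHS value — holds.
(iii) A -> D: A=e: rows 1, 3, 4 → D takes values {7, 2, 11} — violation; A=n: rows 2, 6, 7, 8 → D takes values {7, 2, 3} — violation — fails.
1 of the 3 dependencies holds.

1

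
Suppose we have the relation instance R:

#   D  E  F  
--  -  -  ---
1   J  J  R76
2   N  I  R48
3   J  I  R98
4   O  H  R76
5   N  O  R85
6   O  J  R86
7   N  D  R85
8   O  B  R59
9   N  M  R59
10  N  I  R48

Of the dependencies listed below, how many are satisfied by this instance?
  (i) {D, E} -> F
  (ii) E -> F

(i) {D, E} -> F: every LHS value maps to a single RHS value — holds.
(ii) E -> F: E=J: rows 1, 6 → F takes values {R76, R86} — violation; E=I: rows 2, 3, 10 → F takes values {R48, R98} — violation — fails.
1 of the 2 dependencies holds.

1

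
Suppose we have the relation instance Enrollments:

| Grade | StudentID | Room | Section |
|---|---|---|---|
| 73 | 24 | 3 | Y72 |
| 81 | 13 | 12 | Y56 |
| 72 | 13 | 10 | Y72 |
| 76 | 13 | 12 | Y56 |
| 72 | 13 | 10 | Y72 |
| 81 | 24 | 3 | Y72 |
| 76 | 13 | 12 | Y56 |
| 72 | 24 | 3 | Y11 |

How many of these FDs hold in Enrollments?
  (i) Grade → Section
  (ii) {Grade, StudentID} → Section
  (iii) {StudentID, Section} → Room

2

(i) Grade → Section: Grade=81: 2 rows → Section takes values {Y56, Y72} — violation; Grade=72: 3 rows → Section takes values {Y72, Y11} — violation — fails.
(ii) {Grade, StudentID} → Section: every LHS value maps to a single RHS value — holds.
(iii) {StudentID, Section} → Room: every LHS value maps to a single RHS value — holds.
2 of the 3 dependencies hold.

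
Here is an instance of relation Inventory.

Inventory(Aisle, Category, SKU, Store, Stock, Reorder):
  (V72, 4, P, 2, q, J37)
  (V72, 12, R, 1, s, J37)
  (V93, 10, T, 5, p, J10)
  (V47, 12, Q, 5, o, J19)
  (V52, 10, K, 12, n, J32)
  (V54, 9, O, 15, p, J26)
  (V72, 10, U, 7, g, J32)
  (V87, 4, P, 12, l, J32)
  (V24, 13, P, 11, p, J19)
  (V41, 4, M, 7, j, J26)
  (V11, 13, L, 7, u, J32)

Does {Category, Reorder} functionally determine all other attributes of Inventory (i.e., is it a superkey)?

No

Two distinct rows share (Category=10, Reorder=J32), so {Category, Reorder} does not determine every attribute — not a superkey.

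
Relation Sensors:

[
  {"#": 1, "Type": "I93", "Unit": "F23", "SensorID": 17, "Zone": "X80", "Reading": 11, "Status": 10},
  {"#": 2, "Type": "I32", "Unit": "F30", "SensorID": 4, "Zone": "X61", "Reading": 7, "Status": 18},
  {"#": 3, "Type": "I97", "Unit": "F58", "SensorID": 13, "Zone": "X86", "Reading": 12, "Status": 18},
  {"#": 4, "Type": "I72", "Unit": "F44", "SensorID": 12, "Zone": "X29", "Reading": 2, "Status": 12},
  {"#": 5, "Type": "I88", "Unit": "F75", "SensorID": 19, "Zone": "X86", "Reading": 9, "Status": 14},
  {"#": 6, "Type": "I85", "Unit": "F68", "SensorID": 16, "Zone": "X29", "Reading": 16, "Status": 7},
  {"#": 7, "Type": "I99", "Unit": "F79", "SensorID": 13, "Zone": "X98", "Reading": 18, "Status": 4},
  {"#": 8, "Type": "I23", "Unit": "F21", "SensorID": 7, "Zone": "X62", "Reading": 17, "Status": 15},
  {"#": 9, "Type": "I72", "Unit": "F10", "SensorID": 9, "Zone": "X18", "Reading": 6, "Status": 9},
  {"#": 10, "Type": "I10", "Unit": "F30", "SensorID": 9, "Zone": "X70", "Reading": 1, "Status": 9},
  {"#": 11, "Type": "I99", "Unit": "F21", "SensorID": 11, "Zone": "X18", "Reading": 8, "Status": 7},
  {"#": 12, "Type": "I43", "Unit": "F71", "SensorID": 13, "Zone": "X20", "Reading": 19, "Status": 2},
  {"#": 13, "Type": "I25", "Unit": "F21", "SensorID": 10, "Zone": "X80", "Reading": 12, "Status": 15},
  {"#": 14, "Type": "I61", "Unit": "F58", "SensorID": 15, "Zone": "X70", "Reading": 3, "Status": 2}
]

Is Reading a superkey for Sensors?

No

Rows 3 and 13 have the same Reading value Reading=12 but are distinct tuples, so Reading does not determine every attribute — not a superkey.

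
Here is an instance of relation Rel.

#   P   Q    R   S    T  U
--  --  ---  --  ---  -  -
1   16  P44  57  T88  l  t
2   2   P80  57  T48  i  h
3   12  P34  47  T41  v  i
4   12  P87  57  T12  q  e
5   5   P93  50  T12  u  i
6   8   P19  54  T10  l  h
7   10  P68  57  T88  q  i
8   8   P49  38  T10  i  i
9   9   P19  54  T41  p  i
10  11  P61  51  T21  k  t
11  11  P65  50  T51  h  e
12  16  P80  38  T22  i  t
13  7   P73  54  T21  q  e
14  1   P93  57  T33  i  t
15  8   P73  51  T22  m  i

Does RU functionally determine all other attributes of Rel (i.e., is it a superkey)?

No

Rows 1 and 14 have the same RU value (R=57, U=t) but are distinct tuples, so RU does not determine every attribute — not a superkey.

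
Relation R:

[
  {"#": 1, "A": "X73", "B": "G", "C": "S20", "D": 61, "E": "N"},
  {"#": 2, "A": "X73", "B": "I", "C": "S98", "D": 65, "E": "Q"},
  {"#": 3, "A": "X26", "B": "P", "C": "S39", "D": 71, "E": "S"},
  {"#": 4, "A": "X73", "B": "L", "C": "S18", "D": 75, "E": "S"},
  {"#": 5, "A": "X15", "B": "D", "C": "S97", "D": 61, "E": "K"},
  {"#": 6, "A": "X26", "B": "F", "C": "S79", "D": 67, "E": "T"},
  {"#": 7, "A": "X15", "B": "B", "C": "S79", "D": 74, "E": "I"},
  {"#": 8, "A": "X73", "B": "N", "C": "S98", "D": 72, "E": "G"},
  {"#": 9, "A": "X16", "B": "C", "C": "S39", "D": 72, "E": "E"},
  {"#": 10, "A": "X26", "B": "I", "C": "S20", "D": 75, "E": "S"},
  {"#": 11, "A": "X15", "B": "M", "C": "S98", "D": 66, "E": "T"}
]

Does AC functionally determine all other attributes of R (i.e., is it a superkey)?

Rows 2 and 8 have the same AC value (A=X73, C=S98) but are distinct tuples, so AC does not determine every attribute — not a superkey.

No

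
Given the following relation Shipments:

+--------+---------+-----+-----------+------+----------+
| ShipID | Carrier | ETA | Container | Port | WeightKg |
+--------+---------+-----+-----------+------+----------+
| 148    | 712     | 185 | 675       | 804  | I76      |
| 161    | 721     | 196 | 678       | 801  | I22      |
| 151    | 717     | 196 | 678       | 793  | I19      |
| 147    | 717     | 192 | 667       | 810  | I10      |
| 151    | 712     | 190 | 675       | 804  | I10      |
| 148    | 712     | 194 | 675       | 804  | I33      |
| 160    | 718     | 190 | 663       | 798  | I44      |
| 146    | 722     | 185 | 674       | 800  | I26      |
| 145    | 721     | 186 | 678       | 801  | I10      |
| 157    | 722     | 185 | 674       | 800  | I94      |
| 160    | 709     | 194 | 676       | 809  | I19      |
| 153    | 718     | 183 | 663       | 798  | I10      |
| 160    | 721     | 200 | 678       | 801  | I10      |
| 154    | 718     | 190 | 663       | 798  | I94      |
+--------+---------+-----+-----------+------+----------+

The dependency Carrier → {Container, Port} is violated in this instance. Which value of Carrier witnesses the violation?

717

Carrier=712: 3 rows → {Container,Port} = (675, 804), (675, 804), (675, 804) ✓
Carrier=721: 3 rows → {Container,Port} = (678, 801), (678, 801), (678, 801) ✓
Carrier=717: 2 rows → {Container,Port} takes values {(678, 793), (667, 810)} — violation
Carrier=718: 3 rows → {Container,Port} = (663, 798), (663, 798), (663, 798) ✓
Carrier=722: 2 rows → {Container,Port} = (674, 800), (674, 800) ✓
Carrier=709: 1 row → {Container,Port} = (676, 809) ✓
The only Carrier value with inconsistent RHS is Carrier=717.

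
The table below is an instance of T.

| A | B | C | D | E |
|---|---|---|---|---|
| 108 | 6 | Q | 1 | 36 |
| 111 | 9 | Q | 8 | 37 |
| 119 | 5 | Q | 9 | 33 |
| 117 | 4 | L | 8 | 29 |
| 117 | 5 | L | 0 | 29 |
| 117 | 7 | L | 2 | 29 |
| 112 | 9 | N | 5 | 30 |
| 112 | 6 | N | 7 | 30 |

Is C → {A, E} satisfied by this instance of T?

C=Q: 3 rows → {A,E} takes values {(108, 36), (111, 37), (119, 33)} — violation
C=L: 3 rows → {A,E} = (117, 29), (117, 29), (117, 29) ✓
C=N: 2 rows → {A,E} = (112, 30), (112, 30) ✓
Two rows agree on C but differ on {A, E}, so C → {A, E} does not hold.

No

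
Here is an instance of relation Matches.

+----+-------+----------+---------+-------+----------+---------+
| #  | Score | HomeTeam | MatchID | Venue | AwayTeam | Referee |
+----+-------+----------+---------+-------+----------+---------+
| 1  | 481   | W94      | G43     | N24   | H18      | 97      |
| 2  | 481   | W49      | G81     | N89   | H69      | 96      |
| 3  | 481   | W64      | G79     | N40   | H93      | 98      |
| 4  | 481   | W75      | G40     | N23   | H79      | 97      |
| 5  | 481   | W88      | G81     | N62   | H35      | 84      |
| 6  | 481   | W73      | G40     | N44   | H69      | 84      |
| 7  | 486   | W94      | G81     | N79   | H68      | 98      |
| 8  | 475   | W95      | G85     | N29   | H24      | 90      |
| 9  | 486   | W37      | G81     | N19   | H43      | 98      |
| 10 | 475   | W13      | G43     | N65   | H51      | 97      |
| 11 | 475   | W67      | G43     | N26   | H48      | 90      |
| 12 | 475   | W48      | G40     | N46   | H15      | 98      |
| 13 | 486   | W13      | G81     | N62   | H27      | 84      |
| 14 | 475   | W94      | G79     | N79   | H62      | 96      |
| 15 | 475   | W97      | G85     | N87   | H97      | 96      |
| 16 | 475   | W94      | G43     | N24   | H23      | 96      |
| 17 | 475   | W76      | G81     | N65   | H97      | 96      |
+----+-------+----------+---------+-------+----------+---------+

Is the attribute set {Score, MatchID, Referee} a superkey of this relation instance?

Rows 7 and 9 have the same {Score, MatchID, Referee} value (Score=486, MatchID=G81, Referee=98) but are distinct tuples, so {Score, MatchID, Referee} does not determine every attribute — not a superkey.

No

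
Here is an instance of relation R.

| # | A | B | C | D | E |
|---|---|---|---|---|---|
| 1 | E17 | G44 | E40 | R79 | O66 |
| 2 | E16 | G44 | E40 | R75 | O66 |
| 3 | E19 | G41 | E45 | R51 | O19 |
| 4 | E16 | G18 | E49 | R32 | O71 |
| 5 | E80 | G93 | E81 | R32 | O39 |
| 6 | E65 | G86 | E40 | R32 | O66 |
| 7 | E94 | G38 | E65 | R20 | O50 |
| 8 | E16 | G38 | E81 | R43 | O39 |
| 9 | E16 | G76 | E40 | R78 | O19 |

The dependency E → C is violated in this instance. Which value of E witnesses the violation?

E=O66: rows 1, 2, 6 → C = E40, E40, E40 ✓
E=O19: rows 3, 9 → C takes values {E45, E40} — violation
E=O71: row 4 → C = E49 ✓
E=O39: rows 5, 8 → C = E81, E81 ✓
E=O50: row 7 → C = E65 ✓
The only E value with inconsistent C is E=O19.

O19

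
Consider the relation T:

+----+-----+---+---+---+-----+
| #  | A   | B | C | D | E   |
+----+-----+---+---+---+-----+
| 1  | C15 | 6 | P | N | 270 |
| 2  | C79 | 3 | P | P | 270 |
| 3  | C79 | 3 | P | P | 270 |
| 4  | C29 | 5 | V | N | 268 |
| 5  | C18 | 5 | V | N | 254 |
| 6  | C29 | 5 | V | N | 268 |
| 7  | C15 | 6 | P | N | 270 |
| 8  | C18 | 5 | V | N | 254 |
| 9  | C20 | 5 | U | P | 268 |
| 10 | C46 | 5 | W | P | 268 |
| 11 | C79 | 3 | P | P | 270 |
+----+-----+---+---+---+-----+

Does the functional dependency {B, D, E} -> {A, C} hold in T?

(B=6, D=N, E=270): rows 1, 7 → {A,C} = (C15, P), (C15, P) ✓
(B=3, D=P, E=270): rows 2, 3, 11 → {A,C} = (C79, P), (C79, P), (C79, P) ✓
(B=5, D=N, E=268): rows 4, 6 → {A,C} = (C29, V), (C29, V) ✓
(B=5, D=N, E=254): rows 5, 8 → {A,C} = (C18, V), (C18, V) ✓
(B=5, D=P, E=268): rows 9, 10 → {A,C} takes values {(C20, U), (C46, W)} — violation
Two rows agree on {B, D, E} but differ on {A, C}, so {B, D, E} -> {A, C} does not hold.

No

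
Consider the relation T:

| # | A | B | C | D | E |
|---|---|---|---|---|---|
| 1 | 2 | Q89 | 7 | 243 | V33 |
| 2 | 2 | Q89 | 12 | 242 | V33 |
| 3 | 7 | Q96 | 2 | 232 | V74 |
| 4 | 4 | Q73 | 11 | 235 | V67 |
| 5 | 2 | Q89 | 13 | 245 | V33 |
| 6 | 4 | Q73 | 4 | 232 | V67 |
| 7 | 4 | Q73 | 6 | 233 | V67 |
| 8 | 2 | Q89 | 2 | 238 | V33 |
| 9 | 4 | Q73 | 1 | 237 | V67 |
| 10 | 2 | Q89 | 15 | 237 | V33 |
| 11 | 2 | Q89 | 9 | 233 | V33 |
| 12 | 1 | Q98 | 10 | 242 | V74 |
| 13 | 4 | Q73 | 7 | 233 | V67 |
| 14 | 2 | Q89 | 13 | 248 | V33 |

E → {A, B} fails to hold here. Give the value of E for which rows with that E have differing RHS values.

V74

E=V33: rows 1, 2, 5, 8, 10, 11, 14 → {A,B} = (2, Q89), (2, Q89), (2, Q89), (2, Q89), (2, Q89), (2, Q89), (2, Q89) ✓
E=V74: rows 3, 12 → {A,B} takes values {(7, Q96), (1, Q98)} — violation
E=V67: rows 4, 6, 7, 9, 13 → {A,B} = (4, Q73), (4, Q73), (4, Q73), (4, Q73), (4, Q73) ✓
The only E value with inconsistent RHS is E=V74.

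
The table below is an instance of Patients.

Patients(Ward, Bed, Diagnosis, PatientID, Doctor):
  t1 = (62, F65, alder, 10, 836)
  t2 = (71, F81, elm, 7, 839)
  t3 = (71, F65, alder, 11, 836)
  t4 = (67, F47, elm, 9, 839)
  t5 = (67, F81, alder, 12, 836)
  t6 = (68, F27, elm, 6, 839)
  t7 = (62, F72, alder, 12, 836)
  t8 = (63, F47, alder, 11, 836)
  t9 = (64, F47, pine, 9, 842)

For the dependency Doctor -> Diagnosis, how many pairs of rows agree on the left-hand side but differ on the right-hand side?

0

Doctor=836: all 5 rows agree on Diagnosis — 0 pairs.
Doctor=839: all 3 rows agree on Diagnosis — 0 pairs.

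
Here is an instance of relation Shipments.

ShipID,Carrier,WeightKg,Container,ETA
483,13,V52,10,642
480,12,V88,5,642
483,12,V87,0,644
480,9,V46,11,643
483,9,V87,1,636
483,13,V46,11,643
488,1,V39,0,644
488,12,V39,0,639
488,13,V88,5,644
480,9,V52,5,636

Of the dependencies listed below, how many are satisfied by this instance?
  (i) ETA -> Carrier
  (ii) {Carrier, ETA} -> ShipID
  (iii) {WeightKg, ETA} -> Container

(i) ETA -> Carrier: ETA=642: 2 rows → Carrier takes values {13, 12} — violation; ETA=644: 3 rows → Carrier takes values {12, 1, 13} — violation; ETA=643: 2 rows → Carrier takes values {9, 13} — violation — fails.
(ii) {Carrier, ETA} -> ShipID: (Carrier=9, ETA=636): 2 rows → ShipID takes values {483, 480} — violation — fails.
(iii) {WeightKg, ETA} -> Container: every LHS value maps to a single RHS value — holds.
1 of the 3 dependencies holds.

1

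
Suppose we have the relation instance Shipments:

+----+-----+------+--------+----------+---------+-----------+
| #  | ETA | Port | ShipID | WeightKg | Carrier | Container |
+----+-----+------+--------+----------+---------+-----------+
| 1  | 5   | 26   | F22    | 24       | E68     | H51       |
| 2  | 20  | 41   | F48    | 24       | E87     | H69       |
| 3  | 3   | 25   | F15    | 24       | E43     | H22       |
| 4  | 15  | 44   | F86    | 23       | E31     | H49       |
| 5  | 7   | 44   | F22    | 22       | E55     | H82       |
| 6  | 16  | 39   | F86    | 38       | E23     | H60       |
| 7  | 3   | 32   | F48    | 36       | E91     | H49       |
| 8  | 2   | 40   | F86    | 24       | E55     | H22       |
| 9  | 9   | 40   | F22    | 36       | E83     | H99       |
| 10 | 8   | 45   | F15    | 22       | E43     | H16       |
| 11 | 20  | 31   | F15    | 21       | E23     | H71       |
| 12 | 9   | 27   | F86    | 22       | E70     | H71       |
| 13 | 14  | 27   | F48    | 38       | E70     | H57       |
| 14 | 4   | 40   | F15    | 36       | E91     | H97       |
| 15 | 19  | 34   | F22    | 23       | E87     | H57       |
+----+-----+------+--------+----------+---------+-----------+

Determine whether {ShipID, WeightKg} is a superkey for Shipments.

Yes

All 15 rows have distinct {ShipID, WeightKg} values, so {ShipID, WeightKg} → (all attributes) holds and {ShipID, WeightKg} is a superkey.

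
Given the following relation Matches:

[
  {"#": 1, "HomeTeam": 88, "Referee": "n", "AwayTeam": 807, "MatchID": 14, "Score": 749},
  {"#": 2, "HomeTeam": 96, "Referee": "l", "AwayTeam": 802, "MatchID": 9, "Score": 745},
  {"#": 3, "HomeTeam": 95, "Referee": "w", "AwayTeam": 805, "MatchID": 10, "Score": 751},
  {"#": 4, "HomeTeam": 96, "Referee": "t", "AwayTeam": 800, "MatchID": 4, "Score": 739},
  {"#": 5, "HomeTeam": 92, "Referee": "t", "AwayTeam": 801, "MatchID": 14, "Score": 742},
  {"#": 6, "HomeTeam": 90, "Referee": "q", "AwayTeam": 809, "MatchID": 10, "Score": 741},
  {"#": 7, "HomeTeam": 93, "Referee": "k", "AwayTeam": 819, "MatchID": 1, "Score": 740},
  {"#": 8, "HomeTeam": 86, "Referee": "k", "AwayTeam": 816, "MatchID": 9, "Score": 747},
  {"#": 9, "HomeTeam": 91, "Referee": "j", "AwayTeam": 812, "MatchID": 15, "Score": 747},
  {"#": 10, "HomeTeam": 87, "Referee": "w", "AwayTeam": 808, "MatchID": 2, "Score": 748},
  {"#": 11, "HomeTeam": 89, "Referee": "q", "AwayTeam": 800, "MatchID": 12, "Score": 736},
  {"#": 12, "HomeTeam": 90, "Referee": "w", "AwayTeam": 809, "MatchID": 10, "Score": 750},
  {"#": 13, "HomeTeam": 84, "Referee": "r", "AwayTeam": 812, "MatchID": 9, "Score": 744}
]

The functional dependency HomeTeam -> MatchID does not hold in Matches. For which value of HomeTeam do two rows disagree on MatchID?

96

HomeTeam=88: row 1 → MatchID = 14 ✓
HomeTeam=96: rows 2, 4 → MatchID takes values {9, 4} — violation
HomeTeam=95: row 3 → MatchID = 10 ✓
HomeTeam=92: row 5 → MatchID = 14 ✓
HomeTeam=90: rows 6, 12 → MatchID = 10, 10 ✓
HomeTeam=93: row 7 → MatchID = 1 ✓
HomeTeam=86: row 8 → MatchID = 9 ✓
HomeTeam=91: row 9 → MatchID = 15 ✓
HomeTeam=87: row 10 → MatchID = 2 ✓
HomeTeam=89: row 11 → MatchID = 12 ✓
HomeTeam=84: row 13 → MatchID = 9 ✓
The only HomeTeam value with inconsistent MatchID is HomeTeam=96.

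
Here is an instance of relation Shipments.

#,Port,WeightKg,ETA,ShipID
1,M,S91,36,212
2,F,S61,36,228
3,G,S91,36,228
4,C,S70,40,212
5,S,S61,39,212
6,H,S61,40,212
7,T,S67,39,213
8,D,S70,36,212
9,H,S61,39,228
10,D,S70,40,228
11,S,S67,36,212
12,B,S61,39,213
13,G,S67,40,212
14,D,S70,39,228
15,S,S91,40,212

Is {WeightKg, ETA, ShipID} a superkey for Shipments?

All 15 rows have distinct {WeightKg, ETA, ShipID} values, so {WeightKg, ETA, ShipID} → (all attributes) holds and {WeightKg, ETA, ShipID} is a superkey.

Yes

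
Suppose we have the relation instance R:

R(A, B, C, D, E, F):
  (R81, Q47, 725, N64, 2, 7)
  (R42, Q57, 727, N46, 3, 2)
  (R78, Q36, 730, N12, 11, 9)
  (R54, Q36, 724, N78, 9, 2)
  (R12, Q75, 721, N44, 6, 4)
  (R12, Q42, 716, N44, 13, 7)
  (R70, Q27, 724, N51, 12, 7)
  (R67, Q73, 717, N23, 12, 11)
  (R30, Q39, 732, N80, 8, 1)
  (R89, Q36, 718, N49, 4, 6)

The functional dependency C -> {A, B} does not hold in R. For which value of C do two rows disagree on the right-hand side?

724

C=725: 1 row → {A,B} = (R81, Q47) ✓
C=727: 1 row → {A,B} = (R42, Q57) ✓
C=730: 1 row → {A,B} = (R78, Q36) ✓
C=724: 2 rows → {A,B} takes values {(R54, Q36), (R70, Q27)} — violation
C=721: 1 row → {A,B} = (R12, Q75) ✓
C=716: 1 row → {A,B} = (R12, Q42) ✓
C=717: 1 row → {A,B} = (R67, Q73) ✓
C=732: 1 row → {A,B} = (R30, Q39) ✓
C=718: 1 row → {A,B} = (R89, Q36) ✓
The only C value with inconsistent RHS is C=724.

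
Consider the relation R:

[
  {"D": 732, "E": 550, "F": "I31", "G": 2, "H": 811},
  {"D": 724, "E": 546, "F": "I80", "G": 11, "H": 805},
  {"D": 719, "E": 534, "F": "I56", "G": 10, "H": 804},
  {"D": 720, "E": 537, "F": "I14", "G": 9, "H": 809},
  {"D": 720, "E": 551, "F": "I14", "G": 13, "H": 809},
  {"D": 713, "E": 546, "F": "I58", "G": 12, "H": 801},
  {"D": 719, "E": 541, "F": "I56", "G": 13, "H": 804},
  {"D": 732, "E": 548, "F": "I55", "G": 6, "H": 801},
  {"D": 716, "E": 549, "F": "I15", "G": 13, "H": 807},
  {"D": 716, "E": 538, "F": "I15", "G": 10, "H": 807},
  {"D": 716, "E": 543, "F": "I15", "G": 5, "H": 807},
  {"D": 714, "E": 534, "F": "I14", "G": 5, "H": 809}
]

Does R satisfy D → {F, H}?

D=732: 2 rows → {F,H} takes values {(I31, 811), (I55, 801)} — violation
D=724: 1 row → {F,H} = (I80, 805) ✓
D=719: 2 rows → {F,H} = (I56, 804), (I56, 804) ✓
D=720: 2 rows → {F,H} = (I14, 809), (I14, 809) ✓
D=713: 1 row → {F,H} = (I58, 801) ✓
D=716: 3 rows → {F,H} = (I15, 807), (I15, 807), (I15, 807) ✓
D=714: 1 row → {F,H} = (I14, 809) ✓
Two rows agree on D but differ on {F, H}, so D → {F, H} does not hold.

No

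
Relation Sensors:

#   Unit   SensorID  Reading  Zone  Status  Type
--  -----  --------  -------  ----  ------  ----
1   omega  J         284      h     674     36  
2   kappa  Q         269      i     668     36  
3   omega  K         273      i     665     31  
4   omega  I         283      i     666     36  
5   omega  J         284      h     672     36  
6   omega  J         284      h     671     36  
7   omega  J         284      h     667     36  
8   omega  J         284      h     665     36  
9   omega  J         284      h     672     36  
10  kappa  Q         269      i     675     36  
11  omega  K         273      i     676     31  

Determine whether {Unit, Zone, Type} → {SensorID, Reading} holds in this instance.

Yes

(Unit=omega, Zone=h, Type=36): rows 1, 5, 6, 7, 8, 9 → {SensorID,Reading} = (J, 284), (J, 284), (J, 284), (J, 284), (J, 284), (J, 284) ✓
(Unit=kappa, Zone=i, Type=36): rows 2, 10 → {SensorID,Reading} = (Q, 269), (Q, 269) ✓
(Unit=omega, Zone=i, Type=31): rows 3, 11 → {SensorID,Reading} = (K, 273), (K, 273) ✓
(Unit=omega, Zone=i, Type=36): row 4 → {SensorID,Reading} = (I, 283) ✓
Every {Unit, Zone, Type} value is associated with a single {SensorID, Reading} value, so {Unit, Zone, Type} → {SensorID, Reading} holds.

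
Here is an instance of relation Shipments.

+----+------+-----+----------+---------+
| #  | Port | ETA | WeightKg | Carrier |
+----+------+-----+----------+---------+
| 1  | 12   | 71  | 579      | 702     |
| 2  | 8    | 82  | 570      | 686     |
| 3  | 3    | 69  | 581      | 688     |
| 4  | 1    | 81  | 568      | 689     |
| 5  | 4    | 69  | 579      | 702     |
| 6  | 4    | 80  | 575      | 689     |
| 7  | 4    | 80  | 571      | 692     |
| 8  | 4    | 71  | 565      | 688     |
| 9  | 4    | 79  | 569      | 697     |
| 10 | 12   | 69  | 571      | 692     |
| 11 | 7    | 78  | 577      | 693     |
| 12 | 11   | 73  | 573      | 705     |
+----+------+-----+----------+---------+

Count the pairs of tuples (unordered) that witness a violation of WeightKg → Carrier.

0

WeightKg=579: all 2 rows agree on Carrier — 0 pairs.
WeightKg=571: all 2 rows agree on Carrier — 0 pairs.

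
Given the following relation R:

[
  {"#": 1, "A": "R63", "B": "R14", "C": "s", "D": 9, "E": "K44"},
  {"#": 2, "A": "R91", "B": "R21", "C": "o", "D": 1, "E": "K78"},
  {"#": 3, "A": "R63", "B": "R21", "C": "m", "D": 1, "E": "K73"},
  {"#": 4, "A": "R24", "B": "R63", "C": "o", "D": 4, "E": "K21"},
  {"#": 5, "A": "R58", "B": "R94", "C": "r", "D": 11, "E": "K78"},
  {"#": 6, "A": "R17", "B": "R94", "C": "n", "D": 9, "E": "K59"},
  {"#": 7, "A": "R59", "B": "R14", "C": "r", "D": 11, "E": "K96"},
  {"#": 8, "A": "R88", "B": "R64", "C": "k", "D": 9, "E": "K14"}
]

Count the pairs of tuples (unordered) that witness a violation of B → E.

B=R14: violating pairs (1,7) — 1 pair.
B=R21: violating pairs (2,3) — 1 pair.
B=R94: violating pairs (5,6) — 1 pair.

3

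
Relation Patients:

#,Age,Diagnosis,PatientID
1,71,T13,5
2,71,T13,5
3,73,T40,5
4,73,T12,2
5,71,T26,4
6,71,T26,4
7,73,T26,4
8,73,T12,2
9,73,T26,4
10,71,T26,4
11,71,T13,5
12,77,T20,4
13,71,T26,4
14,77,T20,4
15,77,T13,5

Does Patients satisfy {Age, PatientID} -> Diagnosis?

(Age=71, PatientID=5): rows 1, 2, 11 → Diagnosis = T13, T13, T13 ✓
(Age=73, PatientID=5): row 3 → Diagnosis = T40 ✓
(Age=73, PatientID=2): rows 4, 8 → Diagnosis = T12, T12 ✓
(Age=71, PatientID=4): rows 5, 6, 10, 13 → Diagnosis = T26, T26, T26, T26 ✓
(Age=73, PatientID=4): rows 7, 9 → Diagnosis = T26, T26 ✓
(Age=77, PatientID=4): rows 12, 14 → Diagnosis = T20, T20 ✓
(Age=77, PatientID=5): row 15 → Diagnosis = T13 ✓
Every {Age, PatientID} value is associated with a single Diagnosis value, so {Age, PatientID} -> Diagnosis holds.

Yes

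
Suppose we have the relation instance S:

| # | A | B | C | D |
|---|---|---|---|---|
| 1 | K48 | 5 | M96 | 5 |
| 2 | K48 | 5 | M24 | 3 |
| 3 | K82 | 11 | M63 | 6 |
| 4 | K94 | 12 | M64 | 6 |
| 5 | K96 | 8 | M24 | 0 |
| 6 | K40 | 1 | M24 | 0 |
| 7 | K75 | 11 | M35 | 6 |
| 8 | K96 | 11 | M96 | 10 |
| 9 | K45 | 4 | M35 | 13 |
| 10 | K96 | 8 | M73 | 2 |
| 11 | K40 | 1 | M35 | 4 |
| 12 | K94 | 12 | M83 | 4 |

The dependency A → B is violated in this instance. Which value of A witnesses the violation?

A=K48: rows 1, 2 → B = 5, 5 ✓
A=K82: row 3 → B = 11 ✓
A=K94: rows 4, 12 → B = 12, 12 ✓
A=K96: rows 5, 8, 10 → B takes values {8, 11} — violation
A=K40: rows 6, 11 → B = 1, 1 ✓
A=K75: row 7 → B = 11 ✓
A=K45: row 9 → B = 4 ✓
The only A value with inconsistent B is A=K96.

K96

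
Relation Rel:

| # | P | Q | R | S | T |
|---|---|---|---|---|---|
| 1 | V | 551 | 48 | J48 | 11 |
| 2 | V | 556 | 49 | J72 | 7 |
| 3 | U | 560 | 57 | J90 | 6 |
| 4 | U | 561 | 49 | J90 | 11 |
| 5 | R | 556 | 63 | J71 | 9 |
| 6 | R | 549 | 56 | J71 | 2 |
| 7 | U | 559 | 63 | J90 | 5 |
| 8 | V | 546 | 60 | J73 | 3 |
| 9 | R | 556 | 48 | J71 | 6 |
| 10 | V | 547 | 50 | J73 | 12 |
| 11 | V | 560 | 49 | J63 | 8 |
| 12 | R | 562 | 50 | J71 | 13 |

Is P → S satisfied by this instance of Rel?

No

P=V: rows 1, 2, 8, 10, 11 → S takes values {J48, J72, J73, J63} — violation
P=U: rows 3, 4, 7 → S = J90, J90, J90 ✓
P=R: rows 5, 6, 9, 12 → S = J71, J71, J71, J71 ✓
Two rows agree on P but differ on S, so P → S does not hold.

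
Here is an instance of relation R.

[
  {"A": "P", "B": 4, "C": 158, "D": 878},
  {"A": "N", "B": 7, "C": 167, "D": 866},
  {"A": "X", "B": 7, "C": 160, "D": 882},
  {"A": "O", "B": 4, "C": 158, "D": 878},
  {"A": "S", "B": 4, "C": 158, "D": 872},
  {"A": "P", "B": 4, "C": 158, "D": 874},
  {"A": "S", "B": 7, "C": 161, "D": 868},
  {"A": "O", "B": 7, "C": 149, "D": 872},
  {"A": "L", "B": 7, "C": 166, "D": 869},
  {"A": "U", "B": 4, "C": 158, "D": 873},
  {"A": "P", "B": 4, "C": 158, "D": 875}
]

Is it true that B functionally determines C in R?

No

B=4: 6 rows → C = 158, 158, 158, 158, 158, 158 ✓
B=7: 5 rows → C takes values {167, 160, 161, 149, 166} — violation
Two rows agree on B but differ on C, so B → C does not hold.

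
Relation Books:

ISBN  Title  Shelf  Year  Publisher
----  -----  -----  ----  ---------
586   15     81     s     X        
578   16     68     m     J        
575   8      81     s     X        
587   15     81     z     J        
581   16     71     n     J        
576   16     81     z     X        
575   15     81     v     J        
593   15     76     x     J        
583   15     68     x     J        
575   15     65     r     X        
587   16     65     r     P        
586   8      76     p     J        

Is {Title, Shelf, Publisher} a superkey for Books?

No

Two distinct rows share (Title=15, Shelf=81, Publisher=J), so {Title, Shelf, Publisher} does not determine every attribute — not a superkey.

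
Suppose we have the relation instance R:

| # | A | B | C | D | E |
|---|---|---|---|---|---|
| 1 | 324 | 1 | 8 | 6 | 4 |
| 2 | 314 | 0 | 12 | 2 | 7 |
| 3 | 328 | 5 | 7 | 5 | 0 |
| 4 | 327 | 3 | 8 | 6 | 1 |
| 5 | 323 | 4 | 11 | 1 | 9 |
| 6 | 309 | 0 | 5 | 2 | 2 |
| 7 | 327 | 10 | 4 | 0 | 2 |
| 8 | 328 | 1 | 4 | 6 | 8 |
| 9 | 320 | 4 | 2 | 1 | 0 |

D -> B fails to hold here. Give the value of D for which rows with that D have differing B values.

D=6: rows 1, 4, 8 → B takes values {1, 3} — violation
D=2: rows 2, 6 → B = 0, 0 ✓
D=5: row 3 → B = 5 ✓
D=1: rows 5, 9 → B = 4, 4 ✓
D=0: row 7 → B = 10 ✓
The only D value with inconsistent B is D=6.

6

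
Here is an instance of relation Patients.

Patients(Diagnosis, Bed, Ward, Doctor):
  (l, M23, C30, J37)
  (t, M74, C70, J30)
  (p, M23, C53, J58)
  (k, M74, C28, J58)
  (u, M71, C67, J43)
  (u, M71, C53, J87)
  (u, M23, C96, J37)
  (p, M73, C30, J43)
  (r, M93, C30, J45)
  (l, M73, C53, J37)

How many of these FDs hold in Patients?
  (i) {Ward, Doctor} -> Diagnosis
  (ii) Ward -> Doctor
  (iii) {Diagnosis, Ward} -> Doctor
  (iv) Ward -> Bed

2

(i) {Ward, Doctor} -> Diagnosis: every LHS value maps to a single RHS value — holds.
(ii) Ward -> Doctor: Ward=C30: 3 rows → Doctor takes values {J37, J43, J45} — violation; Ward=C53: 3 rows → Doctor takes values {J58, J87, J37} — violation — fails.
(iii) {Diagnosis, Ward} -> Doctor: every LHS value maps to a single RHS value — holds.
(iv) Ward -> Bed: Ward=C30: 3 rows → Bed takes values {M23, M73, M93} — violation; Ward=C53: 3 rows → Bed takes values {M23, M71, M73} — violation — fails.
2 of the 4 dependencies hold.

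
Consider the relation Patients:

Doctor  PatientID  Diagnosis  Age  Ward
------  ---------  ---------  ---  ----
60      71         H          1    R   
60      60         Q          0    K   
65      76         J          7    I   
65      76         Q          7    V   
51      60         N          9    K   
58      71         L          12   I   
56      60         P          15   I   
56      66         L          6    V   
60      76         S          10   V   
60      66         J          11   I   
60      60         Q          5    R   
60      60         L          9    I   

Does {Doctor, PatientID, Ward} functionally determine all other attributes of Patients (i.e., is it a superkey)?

All 12 rows have distinct {Doctor, PatientID, Ward} values, so {Doctor, PatientID, Ward} → (all attributes) holds and {Doctor, PatientID, Ward} is a superkey.

Yes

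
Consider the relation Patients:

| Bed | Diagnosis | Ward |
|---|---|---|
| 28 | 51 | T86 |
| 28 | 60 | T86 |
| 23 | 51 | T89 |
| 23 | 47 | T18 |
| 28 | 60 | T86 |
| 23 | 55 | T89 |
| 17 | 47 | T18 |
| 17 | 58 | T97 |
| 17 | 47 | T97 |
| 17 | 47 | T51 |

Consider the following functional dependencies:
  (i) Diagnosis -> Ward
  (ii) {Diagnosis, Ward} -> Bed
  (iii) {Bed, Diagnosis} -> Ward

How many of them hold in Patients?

0

(i) Diagnosis -> Ward: Diagnosis=51: 2 rows → Ward takes values {T86, T89} — violation; Diagnosis=47: 4 rows → Ward takes values {T18, T97, T51} — violation — fails.
(ii) {Diagnosis, Ward} -> Bed: (Diagnosis=47, Ward=T18): 2 rows → Bed takes values {23, 17} — violation — fails.
(iii) {Bed, Diagnosis} -> Ward: (Bed=17, Diagnosis=47): 3 rows → Ward takes values {T18, T97, T51} — violation — fails.
None of the 3 dependencies hold.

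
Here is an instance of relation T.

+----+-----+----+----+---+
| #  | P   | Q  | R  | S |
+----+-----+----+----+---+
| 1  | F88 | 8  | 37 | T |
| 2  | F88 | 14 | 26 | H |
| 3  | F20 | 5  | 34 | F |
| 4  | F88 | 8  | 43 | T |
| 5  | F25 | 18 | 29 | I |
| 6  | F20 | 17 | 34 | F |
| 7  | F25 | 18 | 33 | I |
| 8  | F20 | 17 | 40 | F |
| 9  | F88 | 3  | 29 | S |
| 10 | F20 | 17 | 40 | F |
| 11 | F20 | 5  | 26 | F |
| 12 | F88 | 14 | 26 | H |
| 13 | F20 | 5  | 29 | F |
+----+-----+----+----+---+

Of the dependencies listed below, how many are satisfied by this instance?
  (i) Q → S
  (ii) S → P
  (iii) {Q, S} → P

3

(i) Q → S: every LHS value maps to a single RHS value — holds.
(ii) S → P: every LHS value maps to a single RHS value — holds.
(iii) {Q, S} → P: every LHS value maps to a single RHS value — holds.
3 of the 3 dependencies hold.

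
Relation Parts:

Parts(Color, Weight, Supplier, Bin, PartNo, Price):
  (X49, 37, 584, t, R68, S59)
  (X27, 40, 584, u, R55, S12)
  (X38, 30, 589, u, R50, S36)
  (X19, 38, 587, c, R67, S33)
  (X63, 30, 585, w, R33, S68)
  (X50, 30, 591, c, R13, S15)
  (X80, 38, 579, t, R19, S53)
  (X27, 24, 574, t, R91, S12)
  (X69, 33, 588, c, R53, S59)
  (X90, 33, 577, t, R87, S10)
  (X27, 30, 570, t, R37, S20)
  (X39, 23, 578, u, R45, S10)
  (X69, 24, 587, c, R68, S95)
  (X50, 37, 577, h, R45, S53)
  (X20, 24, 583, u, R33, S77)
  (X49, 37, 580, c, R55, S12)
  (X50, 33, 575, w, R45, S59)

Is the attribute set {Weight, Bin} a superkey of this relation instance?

All 17 rows have distinct {Weight, Bin} values, so {Weight, Bin} → (all attributes) holds and {Weight, Bin} is a superkey.

Yes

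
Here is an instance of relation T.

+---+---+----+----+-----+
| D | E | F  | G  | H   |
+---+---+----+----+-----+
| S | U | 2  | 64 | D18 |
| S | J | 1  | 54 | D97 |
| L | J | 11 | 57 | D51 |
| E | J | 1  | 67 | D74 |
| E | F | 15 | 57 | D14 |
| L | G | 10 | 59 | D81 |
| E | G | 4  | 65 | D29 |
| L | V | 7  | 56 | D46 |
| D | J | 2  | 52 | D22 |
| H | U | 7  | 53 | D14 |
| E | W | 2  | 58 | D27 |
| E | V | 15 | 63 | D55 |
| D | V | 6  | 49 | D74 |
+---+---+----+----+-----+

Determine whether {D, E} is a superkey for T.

All 13 rows have distinct {D, E} values, so {D, E} → (all attributes) holds and {D, E} is a superkey.

Yes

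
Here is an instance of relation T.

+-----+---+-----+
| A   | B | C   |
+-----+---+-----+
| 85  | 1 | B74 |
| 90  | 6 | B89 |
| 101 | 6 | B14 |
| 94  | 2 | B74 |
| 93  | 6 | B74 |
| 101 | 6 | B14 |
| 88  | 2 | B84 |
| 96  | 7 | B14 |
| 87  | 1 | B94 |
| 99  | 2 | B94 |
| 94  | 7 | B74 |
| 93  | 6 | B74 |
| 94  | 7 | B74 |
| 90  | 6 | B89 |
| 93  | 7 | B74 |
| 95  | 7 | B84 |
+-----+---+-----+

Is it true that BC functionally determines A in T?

(B=1, C=B74): 1 row → A = 85 ✓
(B=6, C=B89): 2 rows → A = 90, 90 ✓
(B=6, C=B14): 2 rows → A = 101, 101 ✓
(B=2, C=B74): 1 row → A = 94 ✓
(B=6, C=B74): 2 rows → A = 93, 93 ✓
(B=2, C=B84): 1 row → A = 88 ✓
(B=7, C=B14): 1 row → A = 96 ✓
(B=1, C=B94): 1 row → A = 87 ✓
(B=2, C=B94): 1 row → A = 99 ✓
(B=7, C=B74): 3 rows → A takes values {94, 93} — violation
(B=7, C=B84): 1 row → A = 95 ✓
Two rows agree on BC but differ on A, so BC → A does not hold.

No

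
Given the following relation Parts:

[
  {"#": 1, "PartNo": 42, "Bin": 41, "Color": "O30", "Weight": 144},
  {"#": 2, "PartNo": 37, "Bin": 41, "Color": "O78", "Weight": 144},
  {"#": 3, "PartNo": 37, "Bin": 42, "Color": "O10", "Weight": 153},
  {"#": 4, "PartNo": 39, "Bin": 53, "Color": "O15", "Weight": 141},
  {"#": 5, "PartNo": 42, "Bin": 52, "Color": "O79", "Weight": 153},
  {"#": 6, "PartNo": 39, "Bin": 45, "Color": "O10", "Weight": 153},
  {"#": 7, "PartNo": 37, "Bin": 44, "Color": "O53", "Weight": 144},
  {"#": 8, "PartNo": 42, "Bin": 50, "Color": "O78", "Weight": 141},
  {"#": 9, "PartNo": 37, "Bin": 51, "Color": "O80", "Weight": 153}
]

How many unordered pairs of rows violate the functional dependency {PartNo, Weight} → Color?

2

(PartNo=37, Weight=144): violating pairs (2,7) — 1 pair.
(PartNo=37, Weight=153): violating pairs (3,9) — 1 pair.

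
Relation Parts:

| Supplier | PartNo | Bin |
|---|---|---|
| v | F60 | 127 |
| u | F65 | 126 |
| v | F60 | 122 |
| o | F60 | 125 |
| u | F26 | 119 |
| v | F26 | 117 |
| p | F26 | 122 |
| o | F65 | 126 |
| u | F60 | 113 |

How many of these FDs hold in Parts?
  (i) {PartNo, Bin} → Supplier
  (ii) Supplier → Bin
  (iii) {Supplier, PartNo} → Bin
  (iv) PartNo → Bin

(i) {PartNo, Bin} → Supplier: (PartNo=F65, Bin=126): 2 rows → Supplier takes values {u, o} — violation — fails.
(ii) Supplier → Bin: Supplier=v: 3 rows → Bin takes values {127, 122, 117} — violation; Supplier=u: 3 rows → Bin takes values {126, 119, 113} — violation; Supplier=o: 2 rows → Bin takes values {125, 126} — violation — fails.
(iii) {Supplier, PartNo} → Bin: (Supplier=v, PartNo=F60): 2 rows → Bin takes values {127, 122} — violation — fails.
(iv) PartNo → Bin: PartNo=F60: 4 rows → Bin takes values {127, 122, 125, 113} — violation; PartNo=F26: 3 rows → Bin takes values {119, 117, 122} — violation — fails.
None of the 4 dependencies hold.

0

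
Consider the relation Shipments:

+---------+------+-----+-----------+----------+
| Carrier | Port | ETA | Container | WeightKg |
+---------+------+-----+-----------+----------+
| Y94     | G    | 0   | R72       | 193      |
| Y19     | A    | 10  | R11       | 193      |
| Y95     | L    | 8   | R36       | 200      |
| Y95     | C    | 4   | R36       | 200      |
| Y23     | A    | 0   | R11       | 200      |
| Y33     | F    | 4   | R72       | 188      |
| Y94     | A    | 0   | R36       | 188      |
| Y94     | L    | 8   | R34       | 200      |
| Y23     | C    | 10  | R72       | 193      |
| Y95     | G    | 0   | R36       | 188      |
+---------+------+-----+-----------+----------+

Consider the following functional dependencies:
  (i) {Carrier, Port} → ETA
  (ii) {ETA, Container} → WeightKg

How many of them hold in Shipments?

2

(i) {Carrier, Port} → ETA: every LHS value maps to a single RHS value — holds.
(ii) {ETA, Container} → WeightKg: every LHS value maps to a single RHS value — holds.
2 of the 2 dependencies hold.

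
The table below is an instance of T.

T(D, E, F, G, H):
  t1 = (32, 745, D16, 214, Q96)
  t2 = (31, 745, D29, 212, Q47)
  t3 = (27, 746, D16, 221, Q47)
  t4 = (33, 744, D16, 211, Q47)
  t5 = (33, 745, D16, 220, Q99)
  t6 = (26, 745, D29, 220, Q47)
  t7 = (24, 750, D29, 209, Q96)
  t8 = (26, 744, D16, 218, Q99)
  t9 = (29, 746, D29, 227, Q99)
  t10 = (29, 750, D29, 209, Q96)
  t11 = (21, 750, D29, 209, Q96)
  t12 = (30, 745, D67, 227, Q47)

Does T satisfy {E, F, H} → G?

No

(E=745, F=D16, H=Q96): row 1 → G = 214 ✓
(E=745, F=D29, H=Q47): rows 2, 6 → G takes values {212, 220} — violation
(E=746, F=D16, H=Q47): row 3 → G = 221 ✓
(E=744, F=D16, H=Q47): row 4 → G = 211 ✓
(E=745, F=D16, H=Q99): row 5 → G = 220 ✓
(E=750, F=D29, H=Q96): rows 7, 10, 11 → G = 209, 209, 209 ✓
(E=744, F=D16, H=Q99): row 8 → G = 218 ✓
(E=746, F=D29, H=Q99): row 9 → G = 227 ✓
(E=745, F=D67, H=Q47): row 12 → G = 227 ✓
Two rows agree on {E, F, H} but differ on G, so {E, F, H} → G does not hold.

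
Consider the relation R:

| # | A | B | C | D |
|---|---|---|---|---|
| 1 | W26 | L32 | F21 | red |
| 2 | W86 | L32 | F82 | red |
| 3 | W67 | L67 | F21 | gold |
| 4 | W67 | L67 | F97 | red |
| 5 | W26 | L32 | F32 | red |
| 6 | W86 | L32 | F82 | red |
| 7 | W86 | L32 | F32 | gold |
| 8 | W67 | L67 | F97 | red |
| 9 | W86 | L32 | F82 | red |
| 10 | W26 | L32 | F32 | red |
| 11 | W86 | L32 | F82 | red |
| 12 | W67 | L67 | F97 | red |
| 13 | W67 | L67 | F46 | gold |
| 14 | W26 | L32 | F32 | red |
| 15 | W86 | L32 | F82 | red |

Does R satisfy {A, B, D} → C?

(A=W26, B=L32, D=red): rows 1, 5, 10, 14 → C takes values {F21, F32} — violation
(A=W86, B=L32, D=red): rows 2, 6, 9, 11, 15 → C = F82, F82, F82, F82, F82 ✓
(A=W67, B=L67, D=gold): rows 3, 13 → C takes values {F21, F46} — violation
(A=W67, B=L67, D=red): rows 4, 8, 12 → C = F97, F97, F97 ✓
(A=W86, B=L32, D=gold): row 7 → C = F32 ✓
Two rows agree on {A, B, D} but differ on C, so {A, B, D} → C does not hold.

No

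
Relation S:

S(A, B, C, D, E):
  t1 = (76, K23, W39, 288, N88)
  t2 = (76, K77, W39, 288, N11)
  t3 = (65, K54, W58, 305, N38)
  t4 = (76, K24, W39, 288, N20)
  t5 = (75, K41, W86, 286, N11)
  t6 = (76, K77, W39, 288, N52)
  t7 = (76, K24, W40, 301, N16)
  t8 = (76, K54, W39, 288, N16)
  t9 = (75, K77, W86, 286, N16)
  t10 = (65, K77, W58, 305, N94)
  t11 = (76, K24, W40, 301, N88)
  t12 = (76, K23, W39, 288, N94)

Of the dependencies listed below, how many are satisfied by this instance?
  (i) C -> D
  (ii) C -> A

2

(i) C -> D: every LHS value maps to a single RHS value — holds.
(ii) C -> A: every LHS value maps to a single RHS value — holds.
2 of the 2 dependencies hold.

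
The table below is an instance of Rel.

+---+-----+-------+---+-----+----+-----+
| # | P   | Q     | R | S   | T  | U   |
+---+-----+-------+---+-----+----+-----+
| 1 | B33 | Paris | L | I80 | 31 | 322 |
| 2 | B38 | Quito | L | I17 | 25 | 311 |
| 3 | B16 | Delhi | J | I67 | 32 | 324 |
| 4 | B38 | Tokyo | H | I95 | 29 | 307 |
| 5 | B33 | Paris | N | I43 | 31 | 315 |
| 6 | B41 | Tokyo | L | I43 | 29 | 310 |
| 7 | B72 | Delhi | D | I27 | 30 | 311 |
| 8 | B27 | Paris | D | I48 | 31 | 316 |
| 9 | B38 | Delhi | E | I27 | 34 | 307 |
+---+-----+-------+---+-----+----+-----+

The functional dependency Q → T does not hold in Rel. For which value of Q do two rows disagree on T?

Delhi

Q=Paris: rows 1, 5, 8 → T = 31, 31, 31 ✓
Q=Quito: row 2 → T = 25 ✓
Q=Delhi: rows 3, 7, 9 → T takes values {32, 30, 34} — violation
Q=Tokyo: rows 4, 6 → T = 29, 29 ✓
The only Q value with inconsistent T is Q=Delhi.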